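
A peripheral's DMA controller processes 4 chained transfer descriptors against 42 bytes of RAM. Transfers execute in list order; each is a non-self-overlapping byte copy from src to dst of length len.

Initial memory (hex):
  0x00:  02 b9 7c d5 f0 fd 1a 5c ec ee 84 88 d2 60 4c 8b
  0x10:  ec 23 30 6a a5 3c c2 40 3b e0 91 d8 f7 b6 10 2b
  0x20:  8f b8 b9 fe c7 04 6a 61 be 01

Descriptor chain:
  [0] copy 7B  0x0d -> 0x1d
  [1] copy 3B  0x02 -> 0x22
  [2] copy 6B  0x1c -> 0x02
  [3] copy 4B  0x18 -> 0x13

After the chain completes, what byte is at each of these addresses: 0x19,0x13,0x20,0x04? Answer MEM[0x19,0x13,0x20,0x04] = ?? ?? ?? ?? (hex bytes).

D0: mem[0x1d..0x23] <- [60 4c 8b ec 23 30 6a]
D1: mem[0x22..0x24] <- [7c d5 f0]
D2: mem[0x02..0x07] <- [f7 60 4c 8b ec 23]
D3: mem[0x13..0x16] <- [3b e0 91 d8]
query mem[0x19]=0xe0, mem[0x13]=0x3b, mem[0x20]=0xec, mem[0x04]=0x4c

MEM[0x19,0x13,0x20,0x04] = e0 3b ec 4c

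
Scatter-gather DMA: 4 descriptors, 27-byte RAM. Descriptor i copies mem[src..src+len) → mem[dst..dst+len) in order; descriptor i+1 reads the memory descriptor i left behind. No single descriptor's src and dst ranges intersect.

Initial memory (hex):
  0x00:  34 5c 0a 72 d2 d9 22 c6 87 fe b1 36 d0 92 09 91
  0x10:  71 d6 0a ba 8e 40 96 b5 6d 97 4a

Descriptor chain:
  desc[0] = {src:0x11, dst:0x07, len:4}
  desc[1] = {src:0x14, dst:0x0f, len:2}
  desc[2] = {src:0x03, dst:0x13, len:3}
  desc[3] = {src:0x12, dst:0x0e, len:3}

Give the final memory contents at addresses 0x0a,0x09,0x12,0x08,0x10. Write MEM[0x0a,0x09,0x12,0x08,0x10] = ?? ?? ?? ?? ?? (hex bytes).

D0: mem[0x07..0x0a] <- [d6 0a ba 8e]
D1: mem[0x0f..0x10] <- [8e 40]
D2: mem[0x13..0x15] <- [72 d2 d9]
D3: mem[0x0e..0x10] <- [0a 72 d2]
query mem[0x0a]=0x8e, mem[0x09]=0xba, mem[0x12]=0x0a, mem[0x08]=0x0a, mem[0x10]=0xd2

MEM[0x0a,0x09,0x12,0x08,0x10] = 8e ba 0a 0a d2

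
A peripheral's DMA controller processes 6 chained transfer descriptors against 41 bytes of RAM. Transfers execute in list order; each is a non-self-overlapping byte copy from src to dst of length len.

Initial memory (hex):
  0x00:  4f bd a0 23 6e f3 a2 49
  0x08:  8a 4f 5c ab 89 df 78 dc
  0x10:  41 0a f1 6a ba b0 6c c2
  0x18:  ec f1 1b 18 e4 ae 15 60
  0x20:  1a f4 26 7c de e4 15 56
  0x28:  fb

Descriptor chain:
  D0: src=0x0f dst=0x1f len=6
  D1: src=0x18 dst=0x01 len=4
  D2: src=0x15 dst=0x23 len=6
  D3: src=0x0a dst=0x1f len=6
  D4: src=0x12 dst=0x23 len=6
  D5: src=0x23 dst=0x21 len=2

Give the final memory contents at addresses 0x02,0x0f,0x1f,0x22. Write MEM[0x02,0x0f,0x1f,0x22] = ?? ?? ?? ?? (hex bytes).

MEM[0x02,0x0f,0x1f,0x22] = f1 dc 5c 6a

D0: mem[0x1f..0x24] <- [dc 41 0a f1 6a ba]
D1: mem[0x01..0x04] <- [ec f1 1b 18]
D2: mem[0x23..0x28] <- [b0 6c c2 ec f1 1b]
D3: mem[0x1f..0x24] <- [5c ab 89 df 78 dc]
D4: mem[0x23..0x28] <- [f1 6a ba b0 6c c2]
D5: mem[0x21..0x22] <- [f1 6a]
query mem[0x02]=0xf1, mem[0x0f]=0xdc, mem[0x1f]=0x5c, mem[0x22]=0x6a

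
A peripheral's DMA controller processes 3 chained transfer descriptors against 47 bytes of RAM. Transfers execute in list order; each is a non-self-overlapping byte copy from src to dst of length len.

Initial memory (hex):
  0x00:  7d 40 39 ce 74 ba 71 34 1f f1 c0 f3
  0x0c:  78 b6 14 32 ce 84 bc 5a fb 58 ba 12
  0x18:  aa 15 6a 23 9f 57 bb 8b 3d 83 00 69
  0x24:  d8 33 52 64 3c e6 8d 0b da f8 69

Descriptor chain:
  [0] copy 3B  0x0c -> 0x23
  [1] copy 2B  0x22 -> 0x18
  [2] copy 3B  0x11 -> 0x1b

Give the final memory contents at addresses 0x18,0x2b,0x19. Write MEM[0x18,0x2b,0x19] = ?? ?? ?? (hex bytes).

[0] 0x0c->0x23 len=3 : 78 b6 14
[1] 0x22->0x18 len=2 : 00 78
[2] 0x11->0x1b len=3 : 84 bc 5a
query mem[0x18]=0x00, mem[0x2b]=0x0b, mem[0x19]=0x78

MEM[0x18,0x2b,0x19] = 00 0b 78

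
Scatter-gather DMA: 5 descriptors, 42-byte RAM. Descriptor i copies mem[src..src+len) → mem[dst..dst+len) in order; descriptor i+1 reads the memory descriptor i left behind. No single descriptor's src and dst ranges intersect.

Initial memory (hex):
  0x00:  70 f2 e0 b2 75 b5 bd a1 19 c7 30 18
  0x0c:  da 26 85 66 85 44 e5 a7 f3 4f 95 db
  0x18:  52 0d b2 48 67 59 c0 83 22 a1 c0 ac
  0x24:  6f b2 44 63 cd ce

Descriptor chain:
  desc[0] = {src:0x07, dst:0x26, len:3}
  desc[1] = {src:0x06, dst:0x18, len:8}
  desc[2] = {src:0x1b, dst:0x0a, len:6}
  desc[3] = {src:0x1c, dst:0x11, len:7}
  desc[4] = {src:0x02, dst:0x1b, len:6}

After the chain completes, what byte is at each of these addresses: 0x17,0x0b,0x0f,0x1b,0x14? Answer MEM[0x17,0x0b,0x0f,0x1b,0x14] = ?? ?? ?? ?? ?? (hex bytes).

MEM[0x17,0x0b,0x0f,0x1b,0x14] = c0 30 22 e0 26

#0 dst[0x26+3] := {0xa1,0x19,0xc7}
#1 dst[0x18+8] := {0xbd,0xa1,0x19,0xc7,0x30,0x18,0xda,0x26}
#2 dst[0x0a+6] := {0xc7,0x30,0x18,0xda,0x26,0x22}
#3 dst[0x11+7] := {0x30,0x18,0xda,0x26,0x22,0xa1,0xc0}
#4 dst[0x1b+6] := {0xe0,0xb2,0x75,0xb5,0xbd,0xa1}
query mem[0x17]=0xc0, mem[0x0b]=0x30, mem[0x0f]=0x22, mem[0x1b]=0xe0, mem[0x14]=0x26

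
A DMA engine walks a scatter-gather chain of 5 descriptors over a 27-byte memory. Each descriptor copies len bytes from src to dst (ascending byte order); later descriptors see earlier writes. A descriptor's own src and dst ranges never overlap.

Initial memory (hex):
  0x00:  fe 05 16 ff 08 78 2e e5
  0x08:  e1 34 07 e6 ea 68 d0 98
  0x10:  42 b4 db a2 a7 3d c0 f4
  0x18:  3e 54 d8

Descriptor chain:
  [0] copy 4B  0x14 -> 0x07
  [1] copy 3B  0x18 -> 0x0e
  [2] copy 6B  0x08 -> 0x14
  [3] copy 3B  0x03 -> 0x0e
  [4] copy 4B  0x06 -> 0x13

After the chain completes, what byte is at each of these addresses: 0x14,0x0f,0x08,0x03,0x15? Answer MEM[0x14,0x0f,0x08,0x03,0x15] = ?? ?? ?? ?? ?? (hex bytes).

#0 dst[0x07+4] := {0xa7,0x3d,0xc0,0xf4}
#1 dst[0x0e+3] := {0x3e,0x54,0xd8}
#2 dst[0x14+6] := {0x3d,0xc0,0xf4,0xe6,0xea,0x68}
#3 dst[0x0e+3] := {0xff,0x08,0x78}
#4 dst[0x13+4] := {0x2e,0xa7,0x3d,0xc0}
query mem[0x14]=0xa7, mem[0x0f]=0x08, mem[0x08]=0x3d, mem[0x03]=0xff, mem[0x15]=0x3d

MEM[0x14,0x0f,0x08,0x03,0x15] = a7 08 3d ff 3d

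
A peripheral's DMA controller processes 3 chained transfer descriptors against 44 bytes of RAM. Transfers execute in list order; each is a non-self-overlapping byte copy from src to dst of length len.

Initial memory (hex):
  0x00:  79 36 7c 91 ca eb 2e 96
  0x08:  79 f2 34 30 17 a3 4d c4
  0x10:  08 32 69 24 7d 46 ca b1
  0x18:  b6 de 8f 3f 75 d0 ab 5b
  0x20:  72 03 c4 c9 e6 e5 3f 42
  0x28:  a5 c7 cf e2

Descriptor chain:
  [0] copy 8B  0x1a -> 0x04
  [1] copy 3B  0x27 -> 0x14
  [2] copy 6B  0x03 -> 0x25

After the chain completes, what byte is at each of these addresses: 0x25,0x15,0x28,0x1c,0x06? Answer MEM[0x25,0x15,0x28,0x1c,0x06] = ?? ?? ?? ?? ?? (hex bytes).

MEM[0x25,0x15,0x28,0x1c,0x06] = 91 a5 75 75 75

#0 dst[0x04+8] := {0x8f,0x3f,0x75,0xd0,0xab,0x5b,0x72,0x03}
#1 dst[0x14+3] := {0x42,0xa5,0xc7}
#2 dst[0x25+6] := {0x91,0x8f,0x3f,0x75,0xd0,0xab}
query mem[0x25]=0x91, mem[0x15]=0xa5, mem[0x28]=0x75, mem[0x1c]=0x75, mem[0x06]=0x75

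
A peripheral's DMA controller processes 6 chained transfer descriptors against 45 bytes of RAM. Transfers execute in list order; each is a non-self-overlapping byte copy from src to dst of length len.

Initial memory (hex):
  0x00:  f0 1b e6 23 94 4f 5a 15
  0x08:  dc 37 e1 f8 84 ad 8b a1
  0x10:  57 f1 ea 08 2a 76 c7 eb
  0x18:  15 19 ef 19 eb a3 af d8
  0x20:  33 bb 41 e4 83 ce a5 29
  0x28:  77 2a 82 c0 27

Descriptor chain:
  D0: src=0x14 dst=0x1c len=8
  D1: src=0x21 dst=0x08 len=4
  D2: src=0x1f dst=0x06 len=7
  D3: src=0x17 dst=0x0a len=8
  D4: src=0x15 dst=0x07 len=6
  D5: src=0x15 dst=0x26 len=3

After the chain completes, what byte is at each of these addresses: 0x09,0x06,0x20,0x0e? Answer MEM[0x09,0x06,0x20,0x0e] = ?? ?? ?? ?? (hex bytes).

MEM[0x09,0x06,0x20,0x0e] = eb eb 15 19

D0: mem[0x1c..0x23] <- [2a 76 c7 eb 15 19 ef 19]
D1: mem[0x08..0x0b] <- [19 ef 19 83]
D2: mem[0x06..0x0c] <- [eb 15 19 ef 19 83 ce]
D3: mem[0x0a..0x11] <- [eb 15 19 ef 19 2a 76 c7]
D4: mem[0x07..0x0c] <- [76 c7 eb 15 19 ef]
D5: mem[0x26..0x28] <- [76 c7 eb]
query mem[0x09]=0xeb, mem[0x06]=0xeb, mem[0x20]=0x15, mem[0x0e]=0x19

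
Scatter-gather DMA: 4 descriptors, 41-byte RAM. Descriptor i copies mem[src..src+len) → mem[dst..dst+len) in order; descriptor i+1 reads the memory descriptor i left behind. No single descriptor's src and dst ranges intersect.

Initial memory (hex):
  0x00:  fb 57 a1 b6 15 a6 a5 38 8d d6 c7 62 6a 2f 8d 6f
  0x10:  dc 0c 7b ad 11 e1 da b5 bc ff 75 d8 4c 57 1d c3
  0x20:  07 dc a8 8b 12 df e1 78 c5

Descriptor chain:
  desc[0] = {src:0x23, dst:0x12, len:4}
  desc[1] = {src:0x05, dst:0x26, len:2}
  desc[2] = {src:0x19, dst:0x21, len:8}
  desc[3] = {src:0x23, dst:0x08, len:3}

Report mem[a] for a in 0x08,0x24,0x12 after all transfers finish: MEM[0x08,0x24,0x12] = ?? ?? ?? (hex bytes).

MEM[0x08,0x24,0x12] = d8 4c 8b

#0 dst[0x12+4] := {0x8b,0x12,0xdf,0xe1}
#1 dst[0x26+2] := {0xa6,0xa5}
#2 dst[0x21+8] := {0xff,0x75,0xd8,0x4c,0x57,0x1d,0xc3,0x07}
#3 dst[0x08+3] := {0xd8,0x4c,0x57}
query mem[0x08]=0xd8, mem[0x24]=0x4c, mem[0x12]=0x8b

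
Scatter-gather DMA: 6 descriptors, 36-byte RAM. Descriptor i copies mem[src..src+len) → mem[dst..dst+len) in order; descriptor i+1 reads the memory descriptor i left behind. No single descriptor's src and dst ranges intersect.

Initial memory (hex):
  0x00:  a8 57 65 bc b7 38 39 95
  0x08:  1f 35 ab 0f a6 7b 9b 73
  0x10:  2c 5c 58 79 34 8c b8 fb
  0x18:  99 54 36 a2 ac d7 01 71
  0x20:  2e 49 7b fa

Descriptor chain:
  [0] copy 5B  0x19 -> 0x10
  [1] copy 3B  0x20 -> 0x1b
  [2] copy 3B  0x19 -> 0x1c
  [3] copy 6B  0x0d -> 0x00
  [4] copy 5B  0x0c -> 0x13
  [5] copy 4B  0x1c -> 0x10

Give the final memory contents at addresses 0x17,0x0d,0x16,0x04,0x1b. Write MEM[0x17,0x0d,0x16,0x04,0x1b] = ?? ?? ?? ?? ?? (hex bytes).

D0: mem[0x10..0x14] <- [54 36 a2 ac d7]
D1: mem[0x1b..0x1d] <- [2e 49 7b]
D2: mem[0x1c..0x1e] <- [54 36 2e]
D3: mem[0x00..0x05] <- [7b 9b 73 54 36 a2]
D4: mem[0x13..0x17] <- [a6 7b 9b 73 54]
D5: mem[0x10..0x13] <- [54 36 2e 71]
query mem[0x17]=0x54, mem[0x0d]=0x7b, mem[0x16]=0x73, mem[0x04]=0x36, mem[0x1b]=0x2e

MEM[0x17,0x0d,0x16,0x04,0x1b] = 54 7b 73 36 2e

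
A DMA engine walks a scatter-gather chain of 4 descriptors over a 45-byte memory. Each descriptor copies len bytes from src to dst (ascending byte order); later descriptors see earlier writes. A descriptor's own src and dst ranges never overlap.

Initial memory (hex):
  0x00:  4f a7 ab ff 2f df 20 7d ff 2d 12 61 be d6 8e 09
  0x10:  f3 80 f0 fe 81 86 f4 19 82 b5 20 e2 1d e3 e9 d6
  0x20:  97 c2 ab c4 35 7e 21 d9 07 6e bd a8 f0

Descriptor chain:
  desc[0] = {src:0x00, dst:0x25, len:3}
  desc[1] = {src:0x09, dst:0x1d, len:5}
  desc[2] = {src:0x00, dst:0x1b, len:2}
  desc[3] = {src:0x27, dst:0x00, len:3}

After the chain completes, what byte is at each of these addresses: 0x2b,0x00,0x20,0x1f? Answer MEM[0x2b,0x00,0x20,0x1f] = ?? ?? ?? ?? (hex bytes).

[0] 0x00->0x25 len=3 : 4f a7 ab
[1] 0x09->0x1d len=5 : 2d 12 61 be d6
[2] 0x00->0x1b len=2 : 4f a7
[3] 0x27->0x00 len=3 : ab 07 6e
query mem[0x2b]=0xa8, mem[0x00]=0xab, mem[0x20]=0xbe, mem[0x1f]=0x61

MEM[0x2b,0x00,0x20,0x1f] = a8 ab be 61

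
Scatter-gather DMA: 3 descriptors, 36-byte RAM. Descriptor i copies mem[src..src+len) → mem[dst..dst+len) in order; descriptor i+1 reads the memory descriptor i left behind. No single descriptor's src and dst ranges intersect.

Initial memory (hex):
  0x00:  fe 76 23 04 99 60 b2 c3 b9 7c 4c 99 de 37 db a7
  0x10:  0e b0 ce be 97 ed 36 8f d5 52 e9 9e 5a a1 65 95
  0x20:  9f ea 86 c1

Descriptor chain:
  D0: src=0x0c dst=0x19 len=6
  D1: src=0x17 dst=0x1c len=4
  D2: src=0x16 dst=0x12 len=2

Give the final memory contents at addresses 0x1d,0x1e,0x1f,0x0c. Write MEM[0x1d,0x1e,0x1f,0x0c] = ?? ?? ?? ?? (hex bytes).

MEM[0x1d,0x1e,0x1f,0x0c] = d5 de 37 de

[0] 0x0c->0x19 len=6 : de 37 db a7 0e b0
[1] 0x17->0x1c len=4 : 8f d5 de 37
[2] 0x16->0x12 len=2 : 36 8f
query mem[0x1d]=0xd5, mem[0x1e]=0xde, mem[0x1f]=0x37, mem[0x0c]=0xde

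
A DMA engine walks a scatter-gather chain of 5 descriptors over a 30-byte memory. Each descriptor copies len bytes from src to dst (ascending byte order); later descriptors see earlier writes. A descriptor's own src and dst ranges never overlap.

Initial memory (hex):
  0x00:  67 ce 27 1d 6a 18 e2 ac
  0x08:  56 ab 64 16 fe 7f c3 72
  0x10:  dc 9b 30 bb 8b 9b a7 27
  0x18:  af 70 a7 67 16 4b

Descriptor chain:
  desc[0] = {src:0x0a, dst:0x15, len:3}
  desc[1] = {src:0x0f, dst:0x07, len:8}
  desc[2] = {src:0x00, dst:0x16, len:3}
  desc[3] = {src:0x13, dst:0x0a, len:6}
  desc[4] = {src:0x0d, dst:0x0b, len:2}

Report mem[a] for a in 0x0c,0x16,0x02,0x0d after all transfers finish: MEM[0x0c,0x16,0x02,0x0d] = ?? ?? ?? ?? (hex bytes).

MEM[0x0c,0x16,0x02,0x0d] = ce 67 27 67

[0] 0x0a->0x15 len=3 : 64 16 fe
[1] 0x0f->0x07 len=8 : 72 dc 9b 30 bb 8b 64 16
[2] 0x00->0x16 len=3 : 67 ce 27
[3] 0x13->0x0a len=6 : bb 8b 64 67 ce 27
[4] 0x0d->0x0b len=2 : 67 ce
query mem[0x0c]=0xce, mem[0x16]=0x67, mem[0x02]=0x27, mem[0x0d]=0x67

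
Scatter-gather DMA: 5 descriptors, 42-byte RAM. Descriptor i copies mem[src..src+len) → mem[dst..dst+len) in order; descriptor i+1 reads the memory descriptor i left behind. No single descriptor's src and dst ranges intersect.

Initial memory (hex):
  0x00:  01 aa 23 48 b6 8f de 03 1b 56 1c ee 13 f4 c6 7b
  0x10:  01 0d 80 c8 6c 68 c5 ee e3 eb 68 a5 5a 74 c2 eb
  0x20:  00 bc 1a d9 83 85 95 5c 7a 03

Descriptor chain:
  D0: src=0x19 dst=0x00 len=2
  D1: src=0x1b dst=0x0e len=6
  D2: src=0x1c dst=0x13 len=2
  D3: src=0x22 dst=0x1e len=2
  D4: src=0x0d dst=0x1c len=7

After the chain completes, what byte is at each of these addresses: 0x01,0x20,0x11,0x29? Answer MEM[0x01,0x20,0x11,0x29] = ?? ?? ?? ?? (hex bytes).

MEM[0x01,0x20,0x11,0x29] = 68 c2 c2 03

D0: mem[0x00..0x01] <- [eb 68]
D1: mem[0x0e..0x13] <- [a5 5a 74 c2 eb 00]
D2: mem[0x13..0x14] <- [5a 74]
D3: mem[0x1e..0x1f] <- [1a d9]
D4: mem[0x1c..0x22] <- [f4 a5 5a 74 c2 eb 5a]
query mem[0x01]=0x68, mem[0x20]=0xc2, mem[0x11]=0xc2, mem[0x29]=0x03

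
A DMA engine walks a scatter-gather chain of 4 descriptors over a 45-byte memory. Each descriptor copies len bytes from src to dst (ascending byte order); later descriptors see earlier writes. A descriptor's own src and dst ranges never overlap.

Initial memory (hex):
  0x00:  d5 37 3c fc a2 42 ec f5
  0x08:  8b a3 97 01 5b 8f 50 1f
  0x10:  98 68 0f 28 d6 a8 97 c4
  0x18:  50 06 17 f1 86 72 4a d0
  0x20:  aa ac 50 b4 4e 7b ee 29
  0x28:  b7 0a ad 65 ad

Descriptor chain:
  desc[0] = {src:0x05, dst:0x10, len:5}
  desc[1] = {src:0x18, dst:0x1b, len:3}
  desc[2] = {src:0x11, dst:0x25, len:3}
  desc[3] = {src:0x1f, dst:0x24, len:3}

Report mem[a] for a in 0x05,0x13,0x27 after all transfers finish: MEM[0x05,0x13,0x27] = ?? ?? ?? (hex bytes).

MEM[0x05,0x13,0x27] = 42 8b 8b

D0: mem[0x10..0x14] <- [42 ec f5 8b a3]
D1: mem[0x1b..0x1d] <- [50 06 17]
D2: mem[0x25..0x27] <- [ec f5 8b]
D3: mem[0x24..0x26] <- [d0 aa ac]
query mem[0x05]=0x42, mem[0x13]=0x8b, mem[0x27]=0x8b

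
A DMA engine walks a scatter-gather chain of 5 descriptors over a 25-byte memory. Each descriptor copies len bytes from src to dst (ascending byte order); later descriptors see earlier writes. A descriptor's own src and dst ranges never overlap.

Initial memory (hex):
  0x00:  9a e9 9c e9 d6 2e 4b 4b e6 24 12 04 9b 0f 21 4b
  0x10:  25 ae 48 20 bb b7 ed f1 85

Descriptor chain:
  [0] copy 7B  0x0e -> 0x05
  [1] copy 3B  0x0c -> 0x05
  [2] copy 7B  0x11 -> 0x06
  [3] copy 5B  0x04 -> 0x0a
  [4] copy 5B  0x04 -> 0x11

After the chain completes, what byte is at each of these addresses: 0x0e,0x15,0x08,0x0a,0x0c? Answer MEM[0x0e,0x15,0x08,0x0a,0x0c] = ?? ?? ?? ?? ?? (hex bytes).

MEM[0x0e,0x15,0x08,0x0a,0x0c] = 20 20 20 d6 ae

[0] 0x0e->0x05 len=7 : 21 4b 25 ae 48 20 bb
[1] 0x0c->0x05 len=3 : 9b 0f 21
[2] 0x11->0x06 len=7 : ae 48 20 bb b7 ed f1
[3] 0x04->0x0a len=5 : d6 9b ae 48 20
[4] 0x04->0x11 len=5 : d6 9b ae 48 20
query mem[0x0e]=0x20, mem[0x15]=0x20, mem[0x08]=0x20, mem[0x0a]=0xd6, mem[0x0c]=0xae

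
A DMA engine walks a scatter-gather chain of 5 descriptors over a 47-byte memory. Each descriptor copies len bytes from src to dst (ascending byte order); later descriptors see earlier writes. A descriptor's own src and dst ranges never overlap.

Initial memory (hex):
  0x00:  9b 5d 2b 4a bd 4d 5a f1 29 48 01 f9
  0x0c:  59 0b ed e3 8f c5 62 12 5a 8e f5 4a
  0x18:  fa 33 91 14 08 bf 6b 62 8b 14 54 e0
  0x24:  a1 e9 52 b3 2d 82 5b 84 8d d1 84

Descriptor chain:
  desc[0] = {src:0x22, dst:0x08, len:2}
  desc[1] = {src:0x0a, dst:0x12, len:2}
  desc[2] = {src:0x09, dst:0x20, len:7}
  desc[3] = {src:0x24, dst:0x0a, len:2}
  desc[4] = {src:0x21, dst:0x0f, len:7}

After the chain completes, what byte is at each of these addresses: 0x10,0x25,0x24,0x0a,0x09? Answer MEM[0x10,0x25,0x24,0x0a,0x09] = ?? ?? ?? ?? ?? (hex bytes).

MEM[0x10,0x25,0x24,0x0a,0x09] = f9 ed 0b 0b e0

D0: mem[0x08..0x09] <- [54 e0]
D1: mem[0x12..0x13] <- [01 f9]
D2: mem[0x20..0x26] <- [e0 01 f9 59 0b ed e3]
D3: mem[0x0a..0x0b] <- [0b ed]
D4: mem[0x0f..0x15] <- [01 f9 59 0b ed e3 b3]
query mem[0x10]=0xf9, mem[0x25]=0xed, mem[0x24]=0x0b, mem[0x0a]=0x0b, mem[0x09]=0xe0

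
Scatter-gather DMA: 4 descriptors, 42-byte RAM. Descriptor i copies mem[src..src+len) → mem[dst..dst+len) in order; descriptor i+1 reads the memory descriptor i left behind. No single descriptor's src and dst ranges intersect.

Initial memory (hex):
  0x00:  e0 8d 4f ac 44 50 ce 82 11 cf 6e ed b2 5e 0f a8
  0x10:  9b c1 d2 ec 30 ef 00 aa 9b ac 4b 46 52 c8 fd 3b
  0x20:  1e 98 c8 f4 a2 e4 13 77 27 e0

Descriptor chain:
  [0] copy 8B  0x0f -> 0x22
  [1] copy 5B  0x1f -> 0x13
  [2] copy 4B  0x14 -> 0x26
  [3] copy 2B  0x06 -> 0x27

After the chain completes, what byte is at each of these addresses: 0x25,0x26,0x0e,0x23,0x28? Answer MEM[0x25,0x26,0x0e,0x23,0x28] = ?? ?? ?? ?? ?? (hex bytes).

MEM[0x25,0x26,0x0e,0x23,0x28] = d2 1e 0f 9b 82

  after D0: wrote 8B at 0x22 = a89bc1d2ec30ef00
  after D1: wrote 5B at 0x13 = 3b1e98a89b
  after D2: wrote 4B at 0x26 = 1e98a89b
  after D3: wrote 2B at 0x27 = ce82
query mem[0x25]=0xd2, mem[0x26]=0x1e, mem[0x0e]=0x0f, mem[0x23]=0x9b, mem[0x28]=0x82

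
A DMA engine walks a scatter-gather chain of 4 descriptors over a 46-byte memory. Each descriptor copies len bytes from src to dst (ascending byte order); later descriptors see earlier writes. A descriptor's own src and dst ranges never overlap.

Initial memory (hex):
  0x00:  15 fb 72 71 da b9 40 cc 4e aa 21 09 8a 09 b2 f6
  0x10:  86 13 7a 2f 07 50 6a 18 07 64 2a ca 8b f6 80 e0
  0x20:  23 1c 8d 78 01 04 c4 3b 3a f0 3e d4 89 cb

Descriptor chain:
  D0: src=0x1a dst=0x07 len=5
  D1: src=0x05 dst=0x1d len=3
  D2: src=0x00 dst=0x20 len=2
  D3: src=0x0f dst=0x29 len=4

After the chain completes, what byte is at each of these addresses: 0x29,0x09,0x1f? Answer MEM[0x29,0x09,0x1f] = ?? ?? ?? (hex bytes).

  after D0: wrote 5B at 0x07 = 2aca8bf680
  after D1: wrote 3B at 0x1d = b9402a
  after D2: wrote 2B at 0x20 = 15fb
  after D3: wrote 4B at 0x29 = f686137a
query mem[0x29]=0xf6, mem[0x09]=0x8b, mem[0x1f]=0x2a

MEM[0x29,0x09,0x1f] = f6 8b 2a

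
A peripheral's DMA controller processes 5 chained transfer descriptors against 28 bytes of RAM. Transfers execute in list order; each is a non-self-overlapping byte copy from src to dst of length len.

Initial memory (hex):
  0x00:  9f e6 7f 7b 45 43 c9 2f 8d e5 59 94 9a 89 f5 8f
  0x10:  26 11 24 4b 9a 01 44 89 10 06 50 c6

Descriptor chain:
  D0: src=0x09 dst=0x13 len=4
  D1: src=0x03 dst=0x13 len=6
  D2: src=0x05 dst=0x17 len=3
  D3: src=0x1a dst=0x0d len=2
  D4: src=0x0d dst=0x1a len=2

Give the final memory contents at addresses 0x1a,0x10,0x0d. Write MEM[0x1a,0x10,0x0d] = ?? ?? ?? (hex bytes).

[0] 0x09->0x13 len=4 : e5 59 94 9a
[1] 0x03->0x13 len=6 : 7b 45 43 c9 2f 8d
[2] 0x05->0x17 len=3 : 43 c9 2f
[3] 0x1a->0x0d len=2 : 50 c6
[4] 0x0d->0x1a len=2 : 50 c6
query mem[0x1a]=0x50, mem[0x10]=0x26, mem[0x0d]=0x50

MEM[0x1a,0x10,0x0d] = 50 26 50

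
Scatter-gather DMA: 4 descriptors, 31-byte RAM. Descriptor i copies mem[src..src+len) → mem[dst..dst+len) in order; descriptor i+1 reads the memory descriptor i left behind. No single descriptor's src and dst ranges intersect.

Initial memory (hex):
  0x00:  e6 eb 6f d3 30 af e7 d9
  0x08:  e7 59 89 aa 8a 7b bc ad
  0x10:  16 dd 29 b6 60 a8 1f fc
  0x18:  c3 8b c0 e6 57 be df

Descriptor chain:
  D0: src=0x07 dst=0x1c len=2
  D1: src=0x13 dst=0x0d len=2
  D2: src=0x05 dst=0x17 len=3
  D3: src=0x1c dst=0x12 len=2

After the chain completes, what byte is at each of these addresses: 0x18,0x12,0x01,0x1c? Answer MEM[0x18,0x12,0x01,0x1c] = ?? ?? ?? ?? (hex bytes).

D0: mem[0x1c..0x1d] <- [d9 e7]
D1: mem[0x0d..0x0e] <- [b6 60]
D2: mem[0x17..0x19] <- [af e7 d9]
D3: mem[0x12..0x13] <- [d9 e7]
query mem[0x18]=0xe7, mem[0x12]=0xd9, mem[0x01]=0xeb, mem[0x1c]=0xd9

MEM[0x18,0x12,0x01,0x1c] = e7 d9 eb d9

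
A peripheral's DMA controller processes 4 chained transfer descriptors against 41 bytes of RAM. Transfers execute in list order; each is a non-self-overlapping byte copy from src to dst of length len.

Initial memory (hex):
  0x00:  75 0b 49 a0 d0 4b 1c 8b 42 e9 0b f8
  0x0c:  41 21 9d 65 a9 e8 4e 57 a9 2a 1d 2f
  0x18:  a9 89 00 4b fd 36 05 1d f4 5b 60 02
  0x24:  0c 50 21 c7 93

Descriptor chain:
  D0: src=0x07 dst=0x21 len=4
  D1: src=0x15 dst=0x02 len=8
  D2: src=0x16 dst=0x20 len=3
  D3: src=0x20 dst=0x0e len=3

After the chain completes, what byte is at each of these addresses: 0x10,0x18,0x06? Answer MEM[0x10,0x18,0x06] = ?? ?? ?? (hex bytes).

MEM[0x10,0x18,0x06] = a9 a9 89

  after D0: wrote 4B at 0x21 = 8b42e90b
  after D1: wrote 8B at 0x02 = 2a1d2fa989004bfd
  after D2: wrote 3B at 0x20 = 1d2fa9
  after D3: wrote 3B at 0x0e = 1d2fa9
query mem[0x10]=0xa9, mem[0x18]=0xa9, mem[0x06]=0x89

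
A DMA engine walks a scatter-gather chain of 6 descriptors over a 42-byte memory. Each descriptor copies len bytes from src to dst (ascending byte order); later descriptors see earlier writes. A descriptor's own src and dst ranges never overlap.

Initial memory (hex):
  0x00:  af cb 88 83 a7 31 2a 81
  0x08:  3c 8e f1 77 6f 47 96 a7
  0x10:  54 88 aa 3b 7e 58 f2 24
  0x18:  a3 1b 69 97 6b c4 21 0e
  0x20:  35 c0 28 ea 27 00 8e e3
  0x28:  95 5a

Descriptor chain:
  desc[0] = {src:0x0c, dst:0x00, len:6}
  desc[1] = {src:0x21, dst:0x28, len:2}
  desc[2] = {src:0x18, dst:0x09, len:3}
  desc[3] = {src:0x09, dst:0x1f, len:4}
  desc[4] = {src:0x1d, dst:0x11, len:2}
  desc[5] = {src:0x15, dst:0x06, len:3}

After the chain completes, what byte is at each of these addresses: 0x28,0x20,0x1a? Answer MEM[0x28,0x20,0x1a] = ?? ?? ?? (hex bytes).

MEM[0x28,0x20,0x1a] = c0 1b 69

[0] 0x0c->0x00 len=6 : 6f 47 96 a7 54 88
[1] 0x21->0x28 len=2 : c0 28
[2] 0x18->0x09 len=3 : a3 1b 69
[3] 0x09->0x1f len=4 : a3 1b 69 6f
[4] 0x1d->0x11 len=2 : c4 21
[5] 0x15->0x06 len=3 : 58 f2 24
query mem[0x28]=0xc0, mem[0x20]=0x1b, mem[0x1a]=0x69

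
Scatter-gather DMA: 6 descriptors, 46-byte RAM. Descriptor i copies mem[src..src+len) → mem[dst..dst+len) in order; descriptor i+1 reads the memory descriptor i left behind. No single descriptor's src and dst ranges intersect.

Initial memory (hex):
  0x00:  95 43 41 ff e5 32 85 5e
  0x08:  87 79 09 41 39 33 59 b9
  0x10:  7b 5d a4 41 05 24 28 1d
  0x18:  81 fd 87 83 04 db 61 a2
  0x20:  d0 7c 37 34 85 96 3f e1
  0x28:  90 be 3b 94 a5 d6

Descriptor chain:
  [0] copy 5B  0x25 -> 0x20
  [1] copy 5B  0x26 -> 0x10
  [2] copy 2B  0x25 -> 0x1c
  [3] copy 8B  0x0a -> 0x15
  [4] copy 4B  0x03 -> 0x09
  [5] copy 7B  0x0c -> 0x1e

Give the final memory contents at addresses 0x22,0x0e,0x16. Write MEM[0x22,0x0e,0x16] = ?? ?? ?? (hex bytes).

#0 dst[0x20+5] := {0x96,0x3f,0xe1,0x90,0xbe}
#1 dst[0x10+5] := {0x3f,0xe1,0x90,0xbe,0x3b}
#2 dst[0x1c+2] := {0x96,0x3f}
#3 dst[0x15+8] := {0x09,0x41,0x39,0x33,0x59,0xb9,0x3f,0xe1}
#4 dst[0x09+4] := {0xff,0xe5,0x32,0x85}
#5 dst[0x1e+7] := {0x85,0x33,0x59,0xb9,0x3f,0xe1,0x90}
query mem[0x22]=0x3f, mem[0x0e]=0x59, mem[0x16]=0x41

MEM[0x22,0x0e,0x16] = 3f 59 41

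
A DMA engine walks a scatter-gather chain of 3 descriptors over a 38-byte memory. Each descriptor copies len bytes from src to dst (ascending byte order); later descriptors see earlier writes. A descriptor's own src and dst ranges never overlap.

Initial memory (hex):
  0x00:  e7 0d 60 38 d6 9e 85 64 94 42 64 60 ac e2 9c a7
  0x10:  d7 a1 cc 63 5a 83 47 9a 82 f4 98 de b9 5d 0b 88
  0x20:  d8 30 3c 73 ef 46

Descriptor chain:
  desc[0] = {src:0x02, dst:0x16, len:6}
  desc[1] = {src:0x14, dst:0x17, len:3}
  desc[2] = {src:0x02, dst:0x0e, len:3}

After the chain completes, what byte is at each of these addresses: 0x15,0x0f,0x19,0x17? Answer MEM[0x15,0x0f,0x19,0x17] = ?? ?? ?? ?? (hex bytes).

MEM[0x15,0x0f,0x19,0x17] = 83 38 60 5a

#0 dst[0x16+6] := {0x60,0x38,0xd6,0x9e,0x85,0x64}
#1 dst[0x17+3] := {0x5a,0x83,0x60}
#2 dst[0x0e+3] := {0x60,0x38,0xd6}
query mem[0x15]=0x83, mem[0x0f]=0x38, mem[0x19]=0x60, mem[0x17]=0x5a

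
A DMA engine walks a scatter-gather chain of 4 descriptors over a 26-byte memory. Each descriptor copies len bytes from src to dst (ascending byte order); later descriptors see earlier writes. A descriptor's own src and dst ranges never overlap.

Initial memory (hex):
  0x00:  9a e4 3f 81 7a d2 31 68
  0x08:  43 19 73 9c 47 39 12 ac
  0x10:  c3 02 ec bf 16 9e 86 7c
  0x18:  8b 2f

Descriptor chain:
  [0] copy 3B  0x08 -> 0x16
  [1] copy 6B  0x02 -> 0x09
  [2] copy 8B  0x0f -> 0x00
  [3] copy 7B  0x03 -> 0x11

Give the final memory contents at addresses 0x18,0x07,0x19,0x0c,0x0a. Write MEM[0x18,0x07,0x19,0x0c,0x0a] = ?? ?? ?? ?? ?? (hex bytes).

#0 dst[0x16+3] := {0x43,0x19,0x73}
#1 dst[0x09+6] := {0x3f,0x81,0x7a,0xd2,0x31,0x68}
#2 dst[0x00+8] := {0xac,0xc3,0x02,0xec,0xbf,0x16,0x9e,0x43}
#3 dst[0x11+7] := {0xec,0xbf,0x16,0x9e,0x43,0x43,0x3f}
query mem[0x18]=0x73, mem[0x07]=0x43, mem[0x19]=0x2f, mem[0x0c]=0xd2, mem[0x0a]=0x81

MEM[0x18,0x07,0x19,0x0c,0x0a] = 73 43 2f d2 81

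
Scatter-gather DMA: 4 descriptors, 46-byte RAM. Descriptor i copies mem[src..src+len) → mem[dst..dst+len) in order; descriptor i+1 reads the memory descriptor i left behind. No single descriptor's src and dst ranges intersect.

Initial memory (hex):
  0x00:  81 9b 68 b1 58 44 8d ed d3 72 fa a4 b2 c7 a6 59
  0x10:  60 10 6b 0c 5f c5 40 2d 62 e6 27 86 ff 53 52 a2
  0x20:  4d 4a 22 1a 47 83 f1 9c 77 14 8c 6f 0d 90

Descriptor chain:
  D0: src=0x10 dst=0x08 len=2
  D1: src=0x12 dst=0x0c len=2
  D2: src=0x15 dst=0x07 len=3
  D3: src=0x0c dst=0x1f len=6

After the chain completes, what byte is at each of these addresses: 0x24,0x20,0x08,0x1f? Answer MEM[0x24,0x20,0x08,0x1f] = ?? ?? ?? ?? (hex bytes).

[0] 0x10->0x08 len=2 : 60 10
[1] 0x12->0x0c len=2 : 6b 0c
[2] 0x15->0x07 len=3 : c5 40 2d
[3] 0x0c->0x1f len=6 : 6b 0c a6 59 60 10
query mem[0x24]=0x10, mem[0x20]=0x0c, mem[0x08]=0x40, mem[0x1f]=0x6b

MEM[0x24,0x20,0x08,0x1f] = 10 0c 40 6b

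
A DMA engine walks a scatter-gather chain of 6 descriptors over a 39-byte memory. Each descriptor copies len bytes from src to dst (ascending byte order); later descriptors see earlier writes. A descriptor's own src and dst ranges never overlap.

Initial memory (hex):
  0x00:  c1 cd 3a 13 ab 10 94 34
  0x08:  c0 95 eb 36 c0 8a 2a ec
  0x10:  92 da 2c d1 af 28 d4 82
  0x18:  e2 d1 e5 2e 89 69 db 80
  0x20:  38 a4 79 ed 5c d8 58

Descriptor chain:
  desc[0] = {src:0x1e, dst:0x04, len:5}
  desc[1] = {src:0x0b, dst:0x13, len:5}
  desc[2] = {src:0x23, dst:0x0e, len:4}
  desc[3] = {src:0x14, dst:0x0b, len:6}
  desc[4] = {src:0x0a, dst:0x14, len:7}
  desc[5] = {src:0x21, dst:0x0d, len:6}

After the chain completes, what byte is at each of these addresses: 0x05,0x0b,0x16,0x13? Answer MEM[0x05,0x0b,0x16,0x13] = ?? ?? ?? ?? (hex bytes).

#0 dst[0x04+5] := {0xdb,0x80,0x38,0xa4,0x79}
#1 dst[0x13+5] := {0x36,0xc0,0x8a,0x2a,0xec}
#2 dst[0x0e+4] := {0xed,0x5c,0xd8,0x58}
#3 dst[0x0b+6] := {0xc0,0x8a,0x2a,0xec,0xe2,0xd1}
#4 dst[0x14+7] := {0xeb,0xc0,0x8a,0x2a,0xec,0xe2,0xd1}
#5 dst[0x0d+6] := {0xa4,0x79,0xed,0x5c,0xd8,0x58}
query mem[0x05]=0x80, mem[0x0b]=0xc0, mem[0x16]=0x8a, mem[0x13]=0x36

MEM[0x05,0x0b,0x16,0x13] = 80 c0 8a 36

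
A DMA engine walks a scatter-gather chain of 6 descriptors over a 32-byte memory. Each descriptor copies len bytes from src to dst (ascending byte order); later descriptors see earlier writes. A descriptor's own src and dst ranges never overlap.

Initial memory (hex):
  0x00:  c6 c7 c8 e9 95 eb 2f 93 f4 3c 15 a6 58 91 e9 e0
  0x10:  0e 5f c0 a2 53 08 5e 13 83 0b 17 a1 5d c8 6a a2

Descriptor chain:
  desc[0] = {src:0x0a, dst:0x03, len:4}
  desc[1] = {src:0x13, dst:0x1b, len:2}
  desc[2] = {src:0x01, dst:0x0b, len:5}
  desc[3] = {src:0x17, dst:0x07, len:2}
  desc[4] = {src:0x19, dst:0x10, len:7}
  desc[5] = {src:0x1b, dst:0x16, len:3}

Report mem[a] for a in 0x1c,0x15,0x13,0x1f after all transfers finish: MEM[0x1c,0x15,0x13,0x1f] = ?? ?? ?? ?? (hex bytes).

  after D0: wrote 4B at 0x03 = 15a65891
  after D1: wrote 2B at 0x1b = a253
  after D2: wrote 5B at 0x0b = c7c815a658
  after D3: wrote 2B at 0x07 = 1383
  after D4: wrote 7B at 0x10 = 0b17a253c86aa2
  after D5: wrote 3B at 0x16 = a253c8
query mem[0x1c]=0x53, mem[0x15]=0x6a, mem[0x13]=0x53, mem[0x1f]=0xa2

MEM[0x1c,0x15,0x13,0x1f] = 53 6a 53 a2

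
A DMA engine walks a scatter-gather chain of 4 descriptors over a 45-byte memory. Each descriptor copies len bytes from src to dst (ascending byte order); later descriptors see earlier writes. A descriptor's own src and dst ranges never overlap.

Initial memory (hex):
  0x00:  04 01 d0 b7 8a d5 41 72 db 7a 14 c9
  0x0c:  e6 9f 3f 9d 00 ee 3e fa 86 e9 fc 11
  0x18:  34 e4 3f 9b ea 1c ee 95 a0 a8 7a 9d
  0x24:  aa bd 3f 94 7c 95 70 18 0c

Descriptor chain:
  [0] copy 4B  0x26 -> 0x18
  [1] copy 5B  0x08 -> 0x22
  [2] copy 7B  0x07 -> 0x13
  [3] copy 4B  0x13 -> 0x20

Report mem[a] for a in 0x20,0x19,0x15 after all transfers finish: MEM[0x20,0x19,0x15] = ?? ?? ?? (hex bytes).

  after D0: wrote 4B at 0x18 = 3f947c95
  after D1: wrote 5B at 0x22 = db7a14c9e6
  after D2: wrote 7B at 0x13 = 72db7a14c9e69f
  after D3: wrote 4B at 0x20 = 72db7a14
query mem[0x20]=0x72, mem[0x19]=0x9f, mem[0x15]=0x7a

MEM[0x20,0x19,0x15] = 72 9f 7a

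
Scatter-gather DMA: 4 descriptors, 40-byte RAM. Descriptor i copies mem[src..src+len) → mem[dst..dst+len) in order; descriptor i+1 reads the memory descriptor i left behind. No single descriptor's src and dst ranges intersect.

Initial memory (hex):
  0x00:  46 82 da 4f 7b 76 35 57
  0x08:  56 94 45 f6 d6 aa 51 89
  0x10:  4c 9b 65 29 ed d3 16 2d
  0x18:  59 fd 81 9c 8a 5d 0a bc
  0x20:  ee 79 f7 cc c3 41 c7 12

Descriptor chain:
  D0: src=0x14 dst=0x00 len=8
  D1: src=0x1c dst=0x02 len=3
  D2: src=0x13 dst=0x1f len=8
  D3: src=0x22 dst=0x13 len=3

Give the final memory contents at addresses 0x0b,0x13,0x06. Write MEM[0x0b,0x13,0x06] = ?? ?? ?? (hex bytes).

#0 dst[0x00+8] := {0xed,0xd3,0x16,0x2d,0x59,0xfd,0x81,0x9c}
#1 dst[0x02+3] := {0x8a,0x5d,0x0a}
#2 dst[0x1f+8] := {0x29,0xed,0xd3,0x16,0x2d,0x59,0xfd,0x81}
#3 dst[0x13+3] := {0x16,0x2d,0x59}
query mem[0x0b]=0xf6, mem[0x13]=0x16, mem[0x06]=0x81

MEM[0x0b,0x13,0x06] = f6 16 81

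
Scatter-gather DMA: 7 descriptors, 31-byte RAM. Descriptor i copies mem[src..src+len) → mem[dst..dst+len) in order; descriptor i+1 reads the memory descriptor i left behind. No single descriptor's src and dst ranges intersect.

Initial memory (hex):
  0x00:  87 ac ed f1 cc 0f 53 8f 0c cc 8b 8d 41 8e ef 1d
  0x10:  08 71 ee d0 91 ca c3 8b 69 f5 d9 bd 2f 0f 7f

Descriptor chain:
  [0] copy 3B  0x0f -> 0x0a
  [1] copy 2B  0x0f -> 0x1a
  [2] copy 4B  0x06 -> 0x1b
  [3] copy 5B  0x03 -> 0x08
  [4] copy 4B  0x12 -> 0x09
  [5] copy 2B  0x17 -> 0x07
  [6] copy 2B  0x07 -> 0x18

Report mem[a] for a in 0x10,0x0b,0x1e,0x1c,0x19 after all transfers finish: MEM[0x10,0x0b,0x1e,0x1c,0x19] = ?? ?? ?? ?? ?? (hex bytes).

#0 dst[0x0a+3] := {0x1d,0x08,0x71}
#1 dst[0x1a+2] := {0x1d,0x08}
#2 dst[0x1b+4] := {0x53,0x8f,0x0c,0xcc}
#3 dst[0x08+5] := {0xf1,0xcc,0x0f,0x53,0x8f}
#4 dst[0x09+4] := {0xee,0xd0,0x91,0xca}
#5 dst[0x07+2] := {0x8b,0x69}
#6 dst[0x18+2] := {0x8b,0x69}
query mem[0x10]=0x08, mem[0x0b]=0x91, mem[0x1e]=0xcc, mem[0x1c]=0x8f, mem[0x19]=0x69

MEM[0x10,0x0b,0x1e,0x1c,0x19] = 08 91 cc 8f 69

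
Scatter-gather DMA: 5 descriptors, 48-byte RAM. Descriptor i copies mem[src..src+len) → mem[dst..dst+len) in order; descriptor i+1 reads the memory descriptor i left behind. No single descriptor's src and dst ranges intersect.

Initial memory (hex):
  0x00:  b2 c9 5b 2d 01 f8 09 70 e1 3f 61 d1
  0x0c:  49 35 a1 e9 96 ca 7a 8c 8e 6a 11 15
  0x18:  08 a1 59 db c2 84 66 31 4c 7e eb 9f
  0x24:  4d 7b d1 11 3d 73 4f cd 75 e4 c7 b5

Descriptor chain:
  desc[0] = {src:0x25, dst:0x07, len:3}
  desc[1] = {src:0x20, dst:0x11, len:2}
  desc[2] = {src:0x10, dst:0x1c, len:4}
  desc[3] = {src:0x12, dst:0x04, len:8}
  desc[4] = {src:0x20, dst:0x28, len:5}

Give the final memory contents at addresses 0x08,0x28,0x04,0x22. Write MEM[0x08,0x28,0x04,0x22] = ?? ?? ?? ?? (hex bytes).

MEM[0x08,0x28,0x04,0x22] = 11 4c 7e eb

D0: mem[0x07..0x09] <- [7b d1 11]
D1: mem[0x11..0x12] <- [4c 7e]
D2: mem[0x1c..0x1f] <- [96 4c 7e 8c]
D3: mem[0x04..0x0b] <- [7e 8c 8e 6a 11 15 08 a1]
D4: mem[0x28..0x2c] <- [4c 7e eb 9f 4d]
query mem[0x08]=0x11, mem[0x28]=0x4c, mem[0x04]=0x7e, mem[0x22]=0xeb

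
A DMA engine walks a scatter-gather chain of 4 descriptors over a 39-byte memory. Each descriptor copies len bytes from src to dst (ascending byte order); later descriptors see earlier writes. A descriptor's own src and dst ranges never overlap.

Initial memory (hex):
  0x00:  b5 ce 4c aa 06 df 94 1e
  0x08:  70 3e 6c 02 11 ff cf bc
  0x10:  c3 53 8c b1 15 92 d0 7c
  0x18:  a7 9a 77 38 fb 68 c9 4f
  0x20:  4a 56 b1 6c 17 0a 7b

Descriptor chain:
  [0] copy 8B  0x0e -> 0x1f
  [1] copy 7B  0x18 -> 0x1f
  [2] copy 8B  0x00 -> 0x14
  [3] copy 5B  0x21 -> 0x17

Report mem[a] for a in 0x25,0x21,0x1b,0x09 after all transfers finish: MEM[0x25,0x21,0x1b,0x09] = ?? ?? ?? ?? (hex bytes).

  after D0: wrote 8B at 0x1f = cfbcc3538cb11592
  after D1: wrote 7B at 0x1f = a79a7738fb68c9
  after D2: wrote 8B at 0x14 = b5ce4caa06df941e
  after D3: wrote 5B at 0x17 = 7738fb68c9
query mem[0x25]=0xc9, mem[0x21]=0x77, mem[0x1b]=0xc9, mem[0x09]=0x3e

MEM[0x25,0x21,0x1b,0x09] = c9 77 c9 3e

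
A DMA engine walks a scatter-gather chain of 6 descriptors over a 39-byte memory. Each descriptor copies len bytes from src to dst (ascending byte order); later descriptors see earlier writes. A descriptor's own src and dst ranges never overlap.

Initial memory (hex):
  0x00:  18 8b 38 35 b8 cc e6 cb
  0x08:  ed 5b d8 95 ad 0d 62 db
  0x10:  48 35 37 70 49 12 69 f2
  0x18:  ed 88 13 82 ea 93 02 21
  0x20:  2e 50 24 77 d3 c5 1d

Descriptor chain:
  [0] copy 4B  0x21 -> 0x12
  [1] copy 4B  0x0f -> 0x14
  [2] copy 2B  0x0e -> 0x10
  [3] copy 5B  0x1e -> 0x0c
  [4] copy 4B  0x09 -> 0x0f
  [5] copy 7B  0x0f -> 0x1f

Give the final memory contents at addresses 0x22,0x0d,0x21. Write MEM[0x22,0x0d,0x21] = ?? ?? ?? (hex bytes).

D0: mem[0x12..0x15] <- [50 24 77 d3]
D1: mem[0x14..0x17] <- [db 48 35 50]
D2: mem[0x10..0x11] <- [62 db]
D3: mem[0x0c..0x10] <- [02 21 2e 50 24]
D4: mem[0x0f..0x12] <- [5b d8 95 02]
D5: mem[0x1f..0x25] <- [5b d8 95 02 24 db 48]
query mem[0x22]=0x02, mem[0x0d]=0x21, mem[0x21]=0x95

MEM[0x22,0x0d,0x21] = 02 21 95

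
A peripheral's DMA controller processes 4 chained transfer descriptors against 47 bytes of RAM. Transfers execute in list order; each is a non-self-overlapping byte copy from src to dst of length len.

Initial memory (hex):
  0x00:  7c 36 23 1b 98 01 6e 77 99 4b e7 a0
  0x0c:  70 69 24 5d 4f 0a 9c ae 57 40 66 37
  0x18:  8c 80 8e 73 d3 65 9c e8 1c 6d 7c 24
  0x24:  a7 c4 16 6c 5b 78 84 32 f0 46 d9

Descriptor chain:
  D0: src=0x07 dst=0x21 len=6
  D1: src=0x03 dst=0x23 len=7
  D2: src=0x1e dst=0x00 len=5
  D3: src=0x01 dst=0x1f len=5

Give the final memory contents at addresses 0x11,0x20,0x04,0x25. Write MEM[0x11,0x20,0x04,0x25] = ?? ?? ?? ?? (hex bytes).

MEM[0x11,0x20,0x04,0x25] = 0a 1c 99 01

#0 dst[0x21+6] := {0x77,0x99,0x4b,0xe7,0xa0,0x70}
#1 dst[0x23+7] := {0x1b,0x98,0x01,0x6e,0x77,0x99,0x4b}
#2 dst[0x00+5] := {0x9c,0xe8,0x1c,0x77,0x99}
#3 dst[0x1f+5] := {0xe8,0x1c,0x77,0x99,0x01}
query mem[0x11]=0x0a, mem[0x20]=0x1c, mem[0x04]=0x99, mem[0x25]=0x01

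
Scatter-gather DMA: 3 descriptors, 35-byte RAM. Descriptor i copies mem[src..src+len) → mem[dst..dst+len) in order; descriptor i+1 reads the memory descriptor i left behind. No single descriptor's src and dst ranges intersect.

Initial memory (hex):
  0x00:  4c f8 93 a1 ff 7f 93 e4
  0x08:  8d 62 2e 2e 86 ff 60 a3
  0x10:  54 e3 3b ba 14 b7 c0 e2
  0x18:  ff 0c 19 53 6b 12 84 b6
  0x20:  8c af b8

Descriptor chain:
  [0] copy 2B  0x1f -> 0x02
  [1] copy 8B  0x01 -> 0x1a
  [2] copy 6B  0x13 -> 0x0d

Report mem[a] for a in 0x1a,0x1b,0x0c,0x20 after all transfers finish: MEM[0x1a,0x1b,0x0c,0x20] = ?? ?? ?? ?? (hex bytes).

MEM[0x1a,0x1b,0x0c,0x20] = f8 b6 86 e4

D0: mem[0x02..0x03] <- [b6 8c]
D1: mem[0x1a..0x21] <- [f8 b6 8c ff 7f 93 e4 8d]
D2: mem[0x0d..0x12] <- [ba 14 b7 c0 e2 ff]
query mem[0x1a]=0xf8, mem[0x1b]=0xb6, mem[0x0c]=0x86, mem[0x20]=0xe4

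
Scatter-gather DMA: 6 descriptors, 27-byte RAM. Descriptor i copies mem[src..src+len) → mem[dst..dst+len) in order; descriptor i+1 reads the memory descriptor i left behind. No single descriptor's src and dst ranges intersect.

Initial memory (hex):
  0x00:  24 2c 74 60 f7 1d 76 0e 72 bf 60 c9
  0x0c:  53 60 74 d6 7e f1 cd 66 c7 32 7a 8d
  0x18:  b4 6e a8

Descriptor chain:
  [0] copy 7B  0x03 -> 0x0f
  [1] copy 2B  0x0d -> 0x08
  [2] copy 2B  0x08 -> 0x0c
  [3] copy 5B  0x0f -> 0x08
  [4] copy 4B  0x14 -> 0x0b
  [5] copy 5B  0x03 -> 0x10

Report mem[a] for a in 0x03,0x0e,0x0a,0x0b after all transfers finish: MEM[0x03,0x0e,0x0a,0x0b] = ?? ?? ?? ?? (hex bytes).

[0] 0x03->0x0f len=7 : 60 f7 1d 76 0e 72 bf
[1] 0x0d->0x08 len=2 : 60 74
[2] 0x08->0x0c len=2 : 60 74
[3] 0x0f->0x08 len=5 : 60 f7 1d 76 0e
[4] 0x14->0x0b len=4 : 72 bf 7a 8d
[5] 0x03->0x10 len=5 : 60 f7 1d 76 0e
query mem[0x03]=0x60, mem[0x0e]=0x8d, mem[0x0a]=0x1d, mem[0x0b]=0x72

MEM[0x03,0x0e,0x0a,0x0b] = 60 8d 1d 72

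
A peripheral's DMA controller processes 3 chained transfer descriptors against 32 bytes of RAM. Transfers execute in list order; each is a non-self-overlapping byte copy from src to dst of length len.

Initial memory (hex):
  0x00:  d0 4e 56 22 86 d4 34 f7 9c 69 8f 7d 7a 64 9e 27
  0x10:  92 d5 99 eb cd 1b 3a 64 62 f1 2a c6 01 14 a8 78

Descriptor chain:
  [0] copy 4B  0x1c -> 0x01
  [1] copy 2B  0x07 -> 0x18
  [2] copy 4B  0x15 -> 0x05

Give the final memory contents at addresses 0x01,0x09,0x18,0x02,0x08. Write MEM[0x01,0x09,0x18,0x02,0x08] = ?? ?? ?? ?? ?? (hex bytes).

  after D0: wrote 4B at 0x01 = 0114a878
  after D1: wrote 2B at 0x18 = f79c
  after D2: wrote 4B at 0x05 = 1b3a64f7
query mem[0x01]=0x01, mem[0x09]=0x69, mem[0x18]=0xf7, mem[0x02]=0x14, mem[0x08]=0xf7

MEM[0x01,0x09,0x18,0x02,0x08] = 01 69 f7 14 f7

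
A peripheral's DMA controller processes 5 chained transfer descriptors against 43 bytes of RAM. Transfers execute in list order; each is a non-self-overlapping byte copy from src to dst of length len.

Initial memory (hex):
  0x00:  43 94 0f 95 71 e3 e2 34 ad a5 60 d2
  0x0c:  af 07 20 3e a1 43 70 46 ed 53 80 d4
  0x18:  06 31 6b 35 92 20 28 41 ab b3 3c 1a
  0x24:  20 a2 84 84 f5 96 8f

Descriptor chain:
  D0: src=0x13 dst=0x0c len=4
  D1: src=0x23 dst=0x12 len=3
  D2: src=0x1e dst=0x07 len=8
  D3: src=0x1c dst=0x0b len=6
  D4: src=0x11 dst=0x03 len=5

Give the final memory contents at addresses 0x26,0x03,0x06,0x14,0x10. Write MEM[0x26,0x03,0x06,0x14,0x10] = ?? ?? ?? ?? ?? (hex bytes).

MEM[0x26,0x03,0x06,0x14,0x10] = 84 43 a2 a2 b3

#0 dst[0x0c+4] := {0x46,0xed,0x53,0x80}
#1 dst[0x12+3] := {0x1a,0x20,0xa2}
#2 dst[0x07+8] := {0x28,0x41,0xab,0xb3,0x3c,0x1a,0x20,0xa2}
#3 dst[0x0b+6] := {0x92,0x20,0x28,0x41,0xab,0xb3}
#4 dst[0x03+5] := {0x43,0x1a,0x20,0xa2,0x53}
query mem[0x26]=0x84, mem[0x03]=0x43, mem[0x06]=0xa2, mem[0x14]=0xa2, mem[0x10]=0xb3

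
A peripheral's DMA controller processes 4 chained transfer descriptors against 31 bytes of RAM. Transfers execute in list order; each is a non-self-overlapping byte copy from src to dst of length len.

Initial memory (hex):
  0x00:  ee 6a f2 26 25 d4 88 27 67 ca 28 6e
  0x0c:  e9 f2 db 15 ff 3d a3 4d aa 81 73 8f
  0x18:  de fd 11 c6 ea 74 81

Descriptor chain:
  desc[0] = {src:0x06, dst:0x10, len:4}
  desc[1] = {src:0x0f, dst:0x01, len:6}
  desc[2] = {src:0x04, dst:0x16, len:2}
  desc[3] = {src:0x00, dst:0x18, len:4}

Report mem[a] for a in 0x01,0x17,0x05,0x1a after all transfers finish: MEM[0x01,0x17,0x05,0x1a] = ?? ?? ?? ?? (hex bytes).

D0: mem[0x10..0x13] <- [88 27 67 ca]
D1: mem[0x01..0x06] <- [15 88 27 67 ca aa]
D2: mem[0x16..0x17] <- [67 ca]
D3: mem[0x18..0x1b] <- [ee 15 88 27]
query mem[0x01]=0x15, mem[0x17]=0xca, mem[0x05]=0xca, mem[0x1a]=0x88

MEM[0x01,0x17,0x05,0x1a] = 15 ca ca 88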